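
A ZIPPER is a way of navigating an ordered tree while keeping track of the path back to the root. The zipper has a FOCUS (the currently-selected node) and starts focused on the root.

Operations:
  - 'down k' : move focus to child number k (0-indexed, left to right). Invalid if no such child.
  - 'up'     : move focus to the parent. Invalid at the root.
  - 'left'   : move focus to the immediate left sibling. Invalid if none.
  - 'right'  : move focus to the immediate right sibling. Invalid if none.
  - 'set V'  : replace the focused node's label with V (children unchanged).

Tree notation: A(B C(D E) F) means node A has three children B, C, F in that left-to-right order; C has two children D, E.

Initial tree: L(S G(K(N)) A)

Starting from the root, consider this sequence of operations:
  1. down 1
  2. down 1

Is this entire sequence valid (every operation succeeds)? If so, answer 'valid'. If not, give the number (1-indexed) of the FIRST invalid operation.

Answer: 2

Derivation:
Step 1 (down 1): focus=G path=1 depth=1 children=['K'] left=['S'] right=['A'] parent=L
Step 2 (down 1): INVALID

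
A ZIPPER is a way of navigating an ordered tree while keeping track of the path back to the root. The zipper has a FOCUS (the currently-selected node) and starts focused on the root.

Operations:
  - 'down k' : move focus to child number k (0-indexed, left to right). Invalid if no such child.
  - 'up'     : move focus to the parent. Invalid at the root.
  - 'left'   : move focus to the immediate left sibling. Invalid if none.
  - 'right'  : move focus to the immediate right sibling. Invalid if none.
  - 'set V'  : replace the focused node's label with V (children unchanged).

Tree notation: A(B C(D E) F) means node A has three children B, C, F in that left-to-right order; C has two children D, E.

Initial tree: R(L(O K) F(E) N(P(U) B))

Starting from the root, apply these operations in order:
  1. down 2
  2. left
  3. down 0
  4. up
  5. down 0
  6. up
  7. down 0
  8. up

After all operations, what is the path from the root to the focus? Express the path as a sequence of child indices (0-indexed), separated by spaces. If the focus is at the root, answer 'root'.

Step 1 (down 2): focus=N path=2 depth=1 children=['P', 'B'] left=['L', 'F'] right=[] parent=R
Step 2 (left): focus=F path=1 depth=1 children=['E'] left=['L'] right=['N'] parent=R
Step 3 (down 0): focus=E path=1/0 depth=2 children=[] left=[] right=[] parent=F
Step 4 (up): focus=F path=1 depth=1 children=['E'] left=['L'] right=['N'] parent=R
Step 5 (down 0): focus=E path=1/0 depth=2 children=[] left=[] right=[] parent=F
Step 6 (up): focus=F path=1 depth=1 children=['E'] left=['L'] right=['N'] parent=R
Step 7 (down 0): focus=E path=1/0 depth=2 children=[] left=[] right=[] parent=F
Step 8 (up): focus=F path=1 depth=1 children=['E'] left=['L'] right=['N'] parent=R

Answer: 1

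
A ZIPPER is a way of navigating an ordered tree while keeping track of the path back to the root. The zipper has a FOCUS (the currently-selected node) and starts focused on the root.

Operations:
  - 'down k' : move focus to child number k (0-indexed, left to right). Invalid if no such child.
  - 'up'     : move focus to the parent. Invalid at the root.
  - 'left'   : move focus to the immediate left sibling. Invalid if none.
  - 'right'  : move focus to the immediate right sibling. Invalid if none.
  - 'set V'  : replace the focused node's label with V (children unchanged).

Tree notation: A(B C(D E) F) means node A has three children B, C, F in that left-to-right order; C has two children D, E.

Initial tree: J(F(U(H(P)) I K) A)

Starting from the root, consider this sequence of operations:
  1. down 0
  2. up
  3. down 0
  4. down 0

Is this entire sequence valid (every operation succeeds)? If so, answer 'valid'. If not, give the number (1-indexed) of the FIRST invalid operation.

Answer: valid

Derivation:
Step 1 (down 0): focus=F path=0 depth=1 children=['U', 'I', 'K'] left=[] right=['A'] parent=J
Step 2 (up): focus=J path=root depth=0 children=['F', 'A'] (at root)
Step 3 (down 0): focus=F path=0 depth=1 children=['U', 'I', 'K'] left=[] right=['A'] parent=J
Step 4 (down 0): focus=U path=0/0 depth=2 children=['H'] left=[] right=['I', 'K'] parent=F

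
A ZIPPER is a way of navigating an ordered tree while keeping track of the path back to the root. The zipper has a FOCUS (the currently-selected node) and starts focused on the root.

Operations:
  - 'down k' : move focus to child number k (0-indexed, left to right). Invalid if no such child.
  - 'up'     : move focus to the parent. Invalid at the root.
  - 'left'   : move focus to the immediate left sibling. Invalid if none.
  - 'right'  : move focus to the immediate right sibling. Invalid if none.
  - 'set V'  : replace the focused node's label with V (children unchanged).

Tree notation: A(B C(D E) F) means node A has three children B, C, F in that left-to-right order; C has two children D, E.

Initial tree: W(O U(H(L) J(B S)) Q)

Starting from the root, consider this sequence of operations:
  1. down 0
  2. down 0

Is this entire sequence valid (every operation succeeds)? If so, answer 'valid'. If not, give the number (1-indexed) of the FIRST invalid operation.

Step 1 (down 0): focus=O path=0 depth=1 children=[] left=[] right=['U', 'Q'] parent=W
Step 2 (down 0): INVALID

Answer: 2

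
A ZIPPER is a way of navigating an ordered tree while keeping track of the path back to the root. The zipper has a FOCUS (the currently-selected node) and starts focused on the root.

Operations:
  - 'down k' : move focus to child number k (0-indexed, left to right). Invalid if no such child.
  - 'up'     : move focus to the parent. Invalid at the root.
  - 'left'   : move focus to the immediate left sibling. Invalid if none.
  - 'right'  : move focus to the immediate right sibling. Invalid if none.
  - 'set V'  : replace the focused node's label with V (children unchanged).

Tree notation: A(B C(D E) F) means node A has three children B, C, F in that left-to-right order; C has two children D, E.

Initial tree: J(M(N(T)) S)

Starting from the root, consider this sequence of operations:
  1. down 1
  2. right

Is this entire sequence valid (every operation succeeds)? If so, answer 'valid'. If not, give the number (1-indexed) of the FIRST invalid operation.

Step 1 (down 1): focus=S path=1 depth=1 children=[] left=['M'] right=[] parent=J
Step 2 (right): INVALID

Answer: 2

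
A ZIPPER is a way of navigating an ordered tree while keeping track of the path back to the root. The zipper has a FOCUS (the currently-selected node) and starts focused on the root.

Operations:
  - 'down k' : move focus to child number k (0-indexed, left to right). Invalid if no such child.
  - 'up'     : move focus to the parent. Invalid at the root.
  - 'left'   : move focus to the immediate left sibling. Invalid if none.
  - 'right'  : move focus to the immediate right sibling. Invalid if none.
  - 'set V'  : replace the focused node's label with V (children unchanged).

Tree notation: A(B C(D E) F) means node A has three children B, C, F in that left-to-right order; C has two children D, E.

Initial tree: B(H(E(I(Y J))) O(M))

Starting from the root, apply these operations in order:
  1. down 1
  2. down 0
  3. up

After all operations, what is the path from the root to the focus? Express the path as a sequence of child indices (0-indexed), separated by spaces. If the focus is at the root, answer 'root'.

Step 1 (down 1): focus=O path=1 depth=1 children=['M'] left=['H'] right=[] parent=B
Step 2 (down 0): focus=M path=1/0 depth=2 children=[] left=[] right=[] parent=O
Step 3 (up): focus=O path=1 depth=1 children=['M'] left=['H'] right=[] parent=B

Answer: 1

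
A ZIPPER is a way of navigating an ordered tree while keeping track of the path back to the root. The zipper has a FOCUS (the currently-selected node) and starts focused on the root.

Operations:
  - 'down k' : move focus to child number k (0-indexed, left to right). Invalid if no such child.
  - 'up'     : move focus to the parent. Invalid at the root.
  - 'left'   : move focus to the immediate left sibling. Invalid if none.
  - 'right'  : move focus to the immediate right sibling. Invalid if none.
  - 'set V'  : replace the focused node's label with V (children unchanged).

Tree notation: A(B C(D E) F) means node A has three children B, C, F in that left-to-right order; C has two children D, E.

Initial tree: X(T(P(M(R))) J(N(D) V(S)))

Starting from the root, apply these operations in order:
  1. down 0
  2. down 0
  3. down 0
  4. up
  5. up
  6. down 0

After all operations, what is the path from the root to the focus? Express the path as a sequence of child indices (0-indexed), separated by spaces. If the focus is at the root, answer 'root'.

Step 1 (down 0): focus=T path=0 depth=1 children=['P'] left=[] right=['J'] parent=X
Step 2 (down 0): focus=P path=0/0 depth=2 children=['M'] left=[] right=[] parent=T
Step 3 (down 0): focus=M path=0/0/0 depth=3 children=['R'] left=[] right=[] parent=P
Step 4 (up): focus=P path=0/0 depth=2 children=['M'] left=[] right=[] parent=T
Step 5 (up): focus=T path=0 depth=1 children=['P'] left=[] right=['J'] parent=X
Step 6 (down 0): focus=P path=0/0 depth=2 children=['M'] left=[] right=[] parent=T

Answer: 0 0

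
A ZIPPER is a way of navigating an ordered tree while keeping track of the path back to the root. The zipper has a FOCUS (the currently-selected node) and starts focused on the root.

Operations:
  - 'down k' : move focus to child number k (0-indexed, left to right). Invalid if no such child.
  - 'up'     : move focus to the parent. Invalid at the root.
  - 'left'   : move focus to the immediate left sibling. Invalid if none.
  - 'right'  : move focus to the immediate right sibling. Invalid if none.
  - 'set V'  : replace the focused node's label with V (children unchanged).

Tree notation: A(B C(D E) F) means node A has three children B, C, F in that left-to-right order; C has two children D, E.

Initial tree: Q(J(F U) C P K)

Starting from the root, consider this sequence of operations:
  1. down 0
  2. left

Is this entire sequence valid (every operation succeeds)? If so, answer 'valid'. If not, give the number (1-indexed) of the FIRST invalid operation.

Answer: 2

Derivation:
Step 1 (down 0): focus=J path=0 depth=1 children=['F', 'U'] left=[] right=['C', 'P', 'K'] parent=Q
Step 2 (left): INVALID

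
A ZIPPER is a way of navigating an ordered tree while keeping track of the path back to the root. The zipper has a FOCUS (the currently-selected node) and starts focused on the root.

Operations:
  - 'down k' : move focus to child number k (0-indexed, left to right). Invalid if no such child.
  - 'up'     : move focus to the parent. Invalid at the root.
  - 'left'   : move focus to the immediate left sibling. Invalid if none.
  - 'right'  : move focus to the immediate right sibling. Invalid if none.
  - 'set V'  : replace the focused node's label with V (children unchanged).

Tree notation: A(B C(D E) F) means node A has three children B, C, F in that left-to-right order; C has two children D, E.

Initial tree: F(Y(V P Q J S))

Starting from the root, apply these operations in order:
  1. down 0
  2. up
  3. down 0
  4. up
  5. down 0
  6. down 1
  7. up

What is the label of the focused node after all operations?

Answer: Y

Derivation:
Step 1 (down 0): focus=Y path=0 depth=1 children=['V', 'P', 'Q', 'J', 'S'] left=[] right=[] parent=F
Step 2 (up): focus=F path=root depth=0 children=['Y'] (at root)
Step 3 (down 0): focus=Y path=0 depth=1 children=['V', 'P', 'Q', 'J', 'S'] left=[] right=[] parent=F
Step 4 (up): focus=F path=root depth=0 children=['Y'] (at root)
Step 5 (down 0): focus=Y path=0 depth=1 children=['V', 'P', 'Q', 'J', 'S'] left=[] right=[] parent=F
Step 6 (down 1): focus=P path=0/1 depth=2 children=[] left=['V'] right=['Q', 'J', 'S'] parent=Y
Step 7 (up): focus=Y path=0 depth=1 children=['V', 'P', 'Q', 'J', 'S'] left=[] right=[] parent=F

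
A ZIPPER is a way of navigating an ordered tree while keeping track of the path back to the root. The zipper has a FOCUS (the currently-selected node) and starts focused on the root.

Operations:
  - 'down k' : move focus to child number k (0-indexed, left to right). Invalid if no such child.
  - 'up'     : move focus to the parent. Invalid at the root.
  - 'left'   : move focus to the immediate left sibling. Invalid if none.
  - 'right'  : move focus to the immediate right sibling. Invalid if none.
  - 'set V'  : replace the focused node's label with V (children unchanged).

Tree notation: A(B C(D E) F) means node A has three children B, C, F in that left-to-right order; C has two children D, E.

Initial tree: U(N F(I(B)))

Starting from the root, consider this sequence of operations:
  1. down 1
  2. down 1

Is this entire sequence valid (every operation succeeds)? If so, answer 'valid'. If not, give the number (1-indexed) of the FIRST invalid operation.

Answer: 2

Derivation:
Step 1 (down 1): focus=F path=1 depth=1 children=['I'] left=['N'] right=[] parent=U
Step 2 (down 1): INVALID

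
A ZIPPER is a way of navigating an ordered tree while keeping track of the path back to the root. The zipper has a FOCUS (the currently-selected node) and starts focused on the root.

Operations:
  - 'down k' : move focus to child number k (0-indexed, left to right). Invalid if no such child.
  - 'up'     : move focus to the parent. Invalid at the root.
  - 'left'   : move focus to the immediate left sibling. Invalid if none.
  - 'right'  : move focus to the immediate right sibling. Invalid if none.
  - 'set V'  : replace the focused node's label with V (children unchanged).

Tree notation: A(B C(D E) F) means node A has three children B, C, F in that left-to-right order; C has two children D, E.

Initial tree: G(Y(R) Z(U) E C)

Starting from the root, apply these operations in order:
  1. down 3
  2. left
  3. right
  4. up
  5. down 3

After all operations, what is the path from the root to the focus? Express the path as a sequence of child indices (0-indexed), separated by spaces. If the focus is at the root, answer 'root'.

Step 1 (down 3): focus=C path=3 depth=1 children=[] left=['Y', 'Z', 'E'] right=[] parent=G
Step 2 (left): focus=E path=2 depth=1 children=[] left=['Y', 'Z'] right=['C'] parent=G
Step 3 (right): focus=C path=3 depth=1 children=[] left=['Y', 'Z', 'E'] right=[] parent=G
Step 4 (up): focus=G path=root depth=0 children=['Y', 'Z', 'E', 'C'] (at root)
Step 5 (down 3): focus=C path=3 depth=1 children=[] left=['Y', 'Z', 'E'] right=[] parent=G

Answer: 3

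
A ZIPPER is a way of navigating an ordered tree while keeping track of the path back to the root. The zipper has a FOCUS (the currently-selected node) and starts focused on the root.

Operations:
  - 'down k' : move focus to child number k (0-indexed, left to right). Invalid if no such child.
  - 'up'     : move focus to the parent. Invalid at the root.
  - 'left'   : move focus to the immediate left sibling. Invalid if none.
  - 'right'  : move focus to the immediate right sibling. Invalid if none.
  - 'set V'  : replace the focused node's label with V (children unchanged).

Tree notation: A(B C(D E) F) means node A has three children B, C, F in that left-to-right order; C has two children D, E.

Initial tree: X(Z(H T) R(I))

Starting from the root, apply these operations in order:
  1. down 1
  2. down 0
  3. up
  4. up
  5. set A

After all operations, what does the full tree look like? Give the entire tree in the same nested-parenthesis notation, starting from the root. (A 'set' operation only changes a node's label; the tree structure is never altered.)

Step 1 (down 1): focus=R path=1 depth=1 children=['I'] left=['Z'] right=[] parent=X
Step 2 (down 0): focus=I path=1/0 depth=2 children=[] left=[] right=[] parent=R
Step 3 (up): focus=R path=1 depth=1 children=['I'] left=['Z'] right=[] parent=X
Step 4 (up): focus=X path=root depth=0 children=['Z', 'R'] (at root)
Step 5 (set A): focus=A path=root depth=0 children=['Z', 'R'] (at root)

Answer: A(Z(H T) R(I))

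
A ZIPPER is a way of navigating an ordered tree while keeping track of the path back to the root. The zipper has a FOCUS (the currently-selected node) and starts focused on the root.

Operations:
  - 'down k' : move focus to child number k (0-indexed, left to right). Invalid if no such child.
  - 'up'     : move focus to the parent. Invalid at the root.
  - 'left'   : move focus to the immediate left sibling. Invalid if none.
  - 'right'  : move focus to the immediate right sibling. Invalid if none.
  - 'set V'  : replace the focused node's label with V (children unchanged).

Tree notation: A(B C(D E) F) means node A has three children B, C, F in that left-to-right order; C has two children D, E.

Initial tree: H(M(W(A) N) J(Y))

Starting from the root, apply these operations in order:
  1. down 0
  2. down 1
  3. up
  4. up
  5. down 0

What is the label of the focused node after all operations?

Answer: M

Derivation:
Step 1 (down 0): focus=M path=0 depth=1 children=['W', 'N'] left=[] right=['J'] parent=H
Step 2 (down 1): focus=N path=0/1 depth=2 children=[] left=['W'] right=[] parent=M
Step 3 (up): focus=M path=0 depth=1 children=['W', 'N'] left=[] right=['J'] parent=H
Step 4 (up): focus=H path=root depth=0 children=['M', 'J'] (at root)
Step 5 (down 0): focus=M path=0 depth=1 children=['W', 'N'] left=[] right=['J'] parent=H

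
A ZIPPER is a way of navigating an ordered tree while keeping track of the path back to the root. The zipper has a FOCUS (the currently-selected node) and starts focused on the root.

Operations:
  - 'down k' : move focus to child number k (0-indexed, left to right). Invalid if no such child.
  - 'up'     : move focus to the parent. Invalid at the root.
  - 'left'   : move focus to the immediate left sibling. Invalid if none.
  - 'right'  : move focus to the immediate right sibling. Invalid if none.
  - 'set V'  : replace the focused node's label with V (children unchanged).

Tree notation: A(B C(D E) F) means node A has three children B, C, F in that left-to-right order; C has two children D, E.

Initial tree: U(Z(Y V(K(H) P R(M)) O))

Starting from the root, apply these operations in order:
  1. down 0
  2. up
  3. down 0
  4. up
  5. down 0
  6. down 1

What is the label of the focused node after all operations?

Step 1 (down 0): focus=Z path=0 depth=1 children=['Y', 'V', 'O'] left=[] right=[] parent=U
Step 2 (up): focus=U path=root depth=0 children=['Z'] (at root)
Step 3 (down 0): focus=Z path=0 depth=1 children=['Y', 'V', 'O'] left=[] right=[] parent=U
Step 4 (up): focus=U path=root depth=0 children=['Z'] (at root)
Step 5 (down 0): focus=Z path=0 depth=1 children=['Y', 'V', 'O'] left=[] right=[] parent=U
Step 6 (down 1): focus=V path=0/1 depth=2 children=['K', 'P', 'R'] left=['Y'] right=['O'] parent=Z

Answer: V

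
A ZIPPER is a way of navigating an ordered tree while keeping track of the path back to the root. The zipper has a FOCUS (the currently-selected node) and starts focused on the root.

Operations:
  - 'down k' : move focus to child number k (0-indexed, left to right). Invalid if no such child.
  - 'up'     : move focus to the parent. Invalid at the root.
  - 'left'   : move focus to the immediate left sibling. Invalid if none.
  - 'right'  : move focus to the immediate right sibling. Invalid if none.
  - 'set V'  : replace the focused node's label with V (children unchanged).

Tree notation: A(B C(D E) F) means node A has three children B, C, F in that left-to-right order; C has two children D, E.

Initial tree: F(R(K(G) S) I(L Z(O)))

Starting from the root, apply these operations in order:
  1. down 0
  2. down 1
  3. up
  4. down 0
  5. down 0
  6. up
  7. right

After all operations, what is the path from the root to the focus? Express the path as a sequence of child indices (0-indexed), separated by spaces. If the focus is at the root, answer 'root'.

Step 1 (down 0): focus=R path=0 depth=1 children=['K', 'S'] left=[] right=['I'] parent=F
Step 2 (down 1): focus=S path=0/1 depth=2 children=[] left=['K'] right=[] parent=R
Step 3 (up): focus=R path=0 depth=1 children=['K', 'S'] left=[] right=['I'] parent=F
Step 4 (down 0): focus=K path=0/0 depth=2 children=['G'] left=[] right=['S'] parent=R
Step 5 (down 0): focus=G path=0/0/0 depth=3 children=[] left=[] right=[] parent=K
Step 6 (up): focus=K path=0/0 depth=2 children=['G'] left=[] right=['S'] parent=R
Step 7 (right): focus=S path=0/1 depth=2 children=[] left=['K'] right=[] parent=R

Answer: 0 1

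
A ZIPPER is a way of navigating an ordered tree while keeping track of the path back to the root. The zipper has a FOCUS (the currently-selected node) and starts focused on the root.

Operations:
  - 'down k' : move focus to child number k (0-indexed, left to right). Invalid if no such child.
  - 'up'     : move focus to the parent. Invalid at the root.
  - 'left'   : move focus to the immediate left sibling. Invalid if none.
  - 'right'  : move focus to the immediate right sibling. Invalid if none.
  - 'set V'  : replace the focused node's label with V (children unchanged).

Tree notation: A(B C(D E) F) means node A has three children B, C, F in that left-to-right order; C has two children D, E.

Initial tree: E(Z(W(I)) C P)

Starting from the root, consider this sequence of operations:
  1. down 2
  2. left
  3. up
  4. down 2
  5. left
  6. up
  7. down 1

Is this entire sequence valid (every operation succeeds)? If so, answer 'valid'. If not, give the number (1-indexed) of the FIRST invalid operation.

Step 1 (down 2): focus=P path=2 depth=1 children=[] left=['Z', 'C'] right=[] parent=E
Step 2 (left): focus=C path=1 depth=1 children=[] left=['Z'] right=['P'] parent=E
Step 3 (up): focus=E path=root depth=0 children=['Z', 'C', 'P'] (at root)
Step 4 (down 2): focus=P path=2 depth=1 children=[] left=['Z', 'C'] right=[] parent=E
Step 5 (left): focus=C path=1 depth=1 children=[] left=['Z'] right=['P'] parent=E
Step 6 (up): focus=E path=root depth=0 children=['Z', 'C', 'P'] (at root)
Step 7 (down 1): focus=C path=1 depth=1 children=[] left=['Z'] right=['P'] parent=E

Answer: valid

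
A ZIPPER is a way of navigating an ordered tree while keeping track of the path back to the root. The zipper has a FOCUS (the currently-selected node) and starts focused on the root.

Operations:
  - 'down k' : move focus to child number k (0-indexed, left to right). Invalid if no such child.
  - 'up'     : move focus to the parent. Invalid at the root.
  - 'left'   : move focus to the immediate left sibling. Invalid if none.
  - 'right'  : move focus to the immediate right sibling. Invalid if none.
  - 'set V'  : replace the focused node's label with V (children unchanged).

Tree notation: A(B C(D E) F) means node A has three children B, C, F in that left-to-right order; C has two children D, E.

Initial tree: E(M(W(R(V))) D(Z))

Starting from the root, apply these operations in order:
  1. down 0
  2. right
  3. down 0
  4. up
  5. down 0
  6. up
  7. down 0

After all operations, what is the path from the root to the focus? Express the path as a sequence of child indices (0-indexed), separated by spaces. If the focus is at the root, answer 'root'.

Answer: 1 0

Derivation:
Step 1 (down 0): focus=M path=0 depth=1 children=['W'] left=[] right=['D'] parent=E
Step 2 (right): focus=D path=1 depth=1 children=['Z'] left=['M'] right=[] parent=E
Step 3 (down 0): focus=Z path=1/0 depth=2 children=[] left=[] right=[] parent=D
Step 4 (up): focus=D path=1 depth=1 children=['Z'] left=['M'] right=[] parent=E
Step 5 (down 0): focus=Z path=1/0 depth=2 children=[] left=[] right=[] parent=D
Step 6 (up): focus=D path=1 depth=1 children=['Z'] left=['M'] right=[] parent=E
Step 7 (down 0): focus=Z path=1/0 depth=2 children=[] left=[] right=[] parent=D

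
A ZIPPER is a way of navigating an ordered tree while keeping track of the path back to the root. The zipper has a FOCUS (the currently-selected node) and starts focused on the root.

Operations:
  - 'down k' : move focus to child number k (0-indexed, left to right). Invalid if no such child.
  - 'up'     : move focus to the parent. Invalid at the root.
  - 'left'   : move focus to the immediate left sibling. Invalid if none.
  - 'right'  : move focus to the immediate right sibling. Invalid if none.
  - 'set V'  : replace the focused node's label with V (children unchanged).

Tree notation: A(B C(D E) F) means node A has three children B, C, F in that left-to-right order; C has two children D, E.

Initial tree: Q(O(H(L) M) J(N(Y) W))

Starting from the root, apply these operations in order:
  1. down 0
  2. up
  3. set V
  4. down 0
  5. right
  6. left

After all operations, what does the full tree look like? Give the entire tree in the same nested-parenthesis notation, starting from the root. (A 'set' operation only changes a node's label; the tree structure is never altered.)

Answer: V(O(H(L) M) J(N(Y) W))

Derivation:
Step 1 (down 0): focus=O path=0 depth=1 children=['H', 'M'] left=[] right=['J'] parent=Q
Step 2 (up): focus=Q path=root depth=0 children=['O', 'J'] (at root)
Step 3 (set V): focus=V path=root depth=0 children=['O', 'J'] (at root)
Step 4 (down 0): focus=O path=0 depth=1 children=['H', 'M'] left=[] right=['J'] parent=V
Step 5 (right): focus=J path=1 depth=1 children=['N', 'W'] left=['O'] right=[] parent=V
Step 6 (left): focus=O path=0 depth=1 children=['H', 'M'] left=[] right=['J'] parent=V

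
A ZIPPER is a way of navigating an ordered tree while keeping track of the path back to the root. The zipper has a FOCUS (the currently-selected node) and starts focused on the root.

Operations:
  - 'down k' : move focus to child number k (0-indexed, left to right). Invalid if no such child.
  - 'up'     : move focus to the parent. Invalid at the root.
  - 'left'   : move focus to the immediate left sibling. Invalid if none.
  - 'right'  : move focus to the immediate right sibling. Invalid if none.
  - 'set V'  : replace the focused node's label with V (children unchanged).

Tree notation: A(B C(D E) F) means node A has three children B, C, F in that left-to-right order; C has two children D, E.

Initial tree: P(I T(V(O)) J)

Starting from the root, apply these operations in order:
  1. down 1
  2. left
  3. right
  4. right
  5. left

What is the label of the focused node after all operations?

Step 1 (down 1): focus=T path=1 depth=1 children=['V'] left=['I'] right=['J'] parent=P
Step 2 (left): focus=I path=0 depth=1 children=[] left=[] right=['T', 'J'] parent=P
Step 3 (right): focus=T path=1 depth=1 children=['V'] left=['I'] right=['J'] parent=P
Step 4 (right): focus=J path=2 depth=1 children=[] left=['I', 'T'] right=[] parent=P
Step 5 (left): focus=T path=1 depth=1 children=['V'] left=['I'] right=['J'] parent=P

Answer: T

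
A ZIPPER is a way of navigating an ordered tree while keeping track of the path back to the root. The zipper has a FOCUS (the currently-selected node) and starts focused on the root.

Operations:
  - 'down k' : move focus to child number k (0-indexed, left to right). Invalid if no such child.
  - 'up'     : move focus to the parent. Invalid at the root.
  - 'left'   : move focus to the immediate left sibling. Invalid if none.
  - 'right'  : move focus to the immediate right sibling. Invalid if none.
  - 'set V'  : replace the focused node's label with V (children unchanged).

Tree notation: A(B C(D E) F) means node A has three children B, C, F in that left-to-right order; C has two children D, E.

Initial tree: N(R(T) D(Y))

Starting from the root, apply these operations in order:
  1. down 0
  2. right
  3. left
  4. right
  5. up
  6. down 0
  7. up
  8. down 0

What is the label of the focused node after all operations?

Step 1 (down 0): focus=R path=0 depth=1 children=['T'] left=[] right=['D'] parent=N
Step 2 (right): focus=D path=1 depth=1 children=['Y'] left=['R'] right=[] parent=N
Step 3 (left): focus=R path=0 depth=1 children=['T'] left=[] right=['D'] parent=N
Step 4 (right): focus=D path=1 depth=1 children=['Y'] left=['R'] right=[] parent=N
Step 5 (up): focus=N path=root depth=0 children=['R', 'D'] (at root)
Step 6 (down 0): focus=R path=0 depth=1 children=['T'] left=[] right=['D'] parent=N
Step 7 (up): focus=N path=root depth=0 children=['R', 'D'] (at root)
Step 8 (down 0): focus=R path=0 depth=1 children=['T'] left=[] right=['D'] parent=N

Answer: R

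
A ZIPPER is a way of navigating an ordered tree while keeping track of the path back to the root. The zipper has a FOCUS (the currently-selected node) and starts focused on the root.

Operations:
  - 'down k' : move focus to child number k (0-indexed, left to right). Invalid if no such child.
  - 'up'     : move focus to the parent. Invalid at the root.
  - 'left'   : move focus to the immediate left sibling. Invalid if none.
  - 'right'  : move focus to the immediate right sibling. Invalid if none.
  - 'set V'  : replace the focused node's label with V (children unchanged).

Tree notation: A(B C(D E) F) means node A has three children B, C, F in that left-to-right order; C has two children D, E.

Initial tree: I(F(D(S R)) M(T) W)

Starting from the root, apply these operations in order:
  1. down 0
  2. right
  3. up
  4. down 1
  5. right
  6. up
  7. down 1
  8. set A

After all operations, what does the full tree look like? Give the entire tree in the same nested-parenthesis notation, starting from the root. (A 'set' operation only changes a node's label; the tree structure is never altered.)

Answer: I(F(D(S R)) A(T) W)

Derivation:
Step 1 (down 0): focus=F path=0 depth=1 children=['D'] left=[] right=['M', 'W'] parent=I
Step 2 (right): focus=M path=1 depth=1 children=['T'] left=['F'] right=['W'] parent=I
Step 3 (up): focus=I path=root depth=0 children=['F', 'M', 'W'] (at root)
Step 4 (down 1): focus=M path=1 depth=1 children=['T'] left=['F'] right=['W'] parent=I
Step 5 (right): focus=W path=2 depth=1 children=[] left=['F', 'M'] right=[] parent=I
Step 6 (up): focus=I path=root depth=0 children=['F', 'M', 'W'] (at root)
Step 7 (down 1): focus=M path=1 depth=1 children=['T'] left=['F'] right=['W'] parent=I
Step 8 (set A): focus=A path=1 depth=1 children=['T'] left=['F'] right=['W'] parent=I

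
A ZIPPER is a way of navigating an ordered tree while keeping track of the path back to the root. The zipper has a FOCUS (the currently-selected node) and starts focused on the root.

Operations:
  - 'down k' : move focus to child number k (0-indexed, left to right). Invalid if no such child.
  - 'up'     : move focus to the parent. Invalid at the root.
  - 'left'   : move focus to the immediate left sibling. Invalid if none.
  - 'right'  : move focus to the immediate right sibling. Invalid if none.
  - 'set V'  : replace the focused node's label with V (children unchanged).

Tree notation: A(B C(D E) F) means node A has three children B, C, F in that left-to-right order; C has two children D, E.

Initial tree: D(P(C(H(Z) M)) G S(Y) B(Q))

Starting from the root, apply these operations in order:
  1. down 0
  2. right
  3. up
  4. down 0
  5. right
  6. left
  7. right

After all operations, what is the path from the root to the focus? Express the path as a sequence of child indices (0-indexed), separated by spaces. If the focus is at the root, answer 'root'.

Step 1 (down 0): focus=P path=0 depth=1 children=['C'] left=[] right=['G', 'S', 'B'] parent=D
Step 2 (right): focus=G path=1 depth=1 children=[] left=['P'] right=['S', 'B'] parent=D
Step 3 (up): focus=D path=root depth=0 children=['P', 'G', 'S', 'B'] (at root)
Step 4 (down 0): focus=P path=0 depth=1 children=['C'] left=[] right=['G', 'S', 'B'] parent=D
Step 5 (right): focus=G path=1 depth=1 children=[] left=['P'] right=['S', 'B'] parent=D
Step 6 (left): focus=P path=0 depth=1 children=['C'] left=[] right=['G', 'S', 'B'] parent=D
Step 7 (right): focus=G path=1 depth=1 children=[] left=['P'] right=['S', 'B'] parent=D

Answer: 1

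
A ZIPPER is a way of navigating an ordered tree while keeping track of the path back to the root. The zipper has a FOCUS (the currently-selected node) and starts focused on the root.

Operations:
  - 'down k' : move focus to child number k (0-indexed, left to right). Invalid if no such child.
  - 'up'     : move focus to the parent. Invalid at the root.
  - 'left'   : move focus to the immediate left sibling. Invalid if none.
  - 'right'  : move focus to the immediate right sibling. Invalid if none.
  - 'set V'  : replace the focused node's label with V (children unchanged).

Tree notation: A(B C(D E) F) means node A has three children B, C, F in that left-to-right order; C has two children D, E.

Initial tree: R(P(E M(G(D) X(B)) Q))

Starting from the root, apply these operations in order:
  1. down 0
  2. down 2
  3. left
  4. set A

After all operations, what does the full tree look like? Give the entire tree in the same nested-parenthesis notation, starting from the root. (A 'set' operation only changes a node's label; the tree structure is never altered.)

Answer: R(P(E A(G(D) X(B)) Q))

Derivation:
Step 1 (down 0): focus=P path=0 depth=1 children=['E', 'M', 'Q'] left=[] right=[] parent=R
Step 2 (down 2): focus=Q path=0/2 depth=2 children=[] left=['E', 'M'] right=[] parent=P
Step 3 (left): focus=M path=0/1 depth=2 children=['G', 'X'] left=['E'] right=['Q'] parent=P
Step 4 (set A): focus=A path=0/1 depth=2 children=['G', 'X'] left=['E'] right=['Q'] parent=P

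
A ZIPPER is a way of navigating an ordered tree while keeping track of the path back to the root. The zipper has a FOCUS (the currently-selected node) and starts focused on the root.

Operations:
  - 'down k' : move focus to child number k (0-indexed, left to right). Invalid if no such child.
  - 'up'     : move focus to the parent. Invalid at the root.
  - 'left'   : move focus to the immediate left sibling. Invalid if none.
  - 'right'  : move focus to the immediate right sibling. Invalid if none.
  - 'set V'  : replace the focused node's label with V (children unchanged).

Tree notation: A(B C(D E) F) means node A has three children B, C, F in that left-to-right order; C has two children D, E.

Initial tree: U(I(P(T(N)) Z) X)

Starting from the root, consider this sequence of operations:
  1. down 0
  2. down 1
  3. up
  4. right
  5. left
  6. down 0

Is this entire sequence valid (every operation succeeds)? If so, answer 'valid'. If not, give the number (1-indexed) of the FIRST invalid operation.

Step 1 (down 0): focus=I path=0 depth=1 children=['P', 'Z'] left=[] right=['X'] parent=U
Step 2 (down 1): focus=Z path=0/1 depth=2 children=[] left=['P'] right=[] parent=I
Step 3 (up): focus=I path=0 depth=1 children=['P', 'Z'] left=[] right=['X'] parent=U
Step 4 (right): focus=X path=1 depth=1 children=[] left=['I'] right=[] parent=U
Step 5 (left): focus=I path=0 depth=1 children=['P', 'Z'] left=[] right=['X'] parent=U
Step 6 (down 0): focus=P path=0/0 depth=2 children=['T'] left=[] right=['Z'] parent=I

Answer: valid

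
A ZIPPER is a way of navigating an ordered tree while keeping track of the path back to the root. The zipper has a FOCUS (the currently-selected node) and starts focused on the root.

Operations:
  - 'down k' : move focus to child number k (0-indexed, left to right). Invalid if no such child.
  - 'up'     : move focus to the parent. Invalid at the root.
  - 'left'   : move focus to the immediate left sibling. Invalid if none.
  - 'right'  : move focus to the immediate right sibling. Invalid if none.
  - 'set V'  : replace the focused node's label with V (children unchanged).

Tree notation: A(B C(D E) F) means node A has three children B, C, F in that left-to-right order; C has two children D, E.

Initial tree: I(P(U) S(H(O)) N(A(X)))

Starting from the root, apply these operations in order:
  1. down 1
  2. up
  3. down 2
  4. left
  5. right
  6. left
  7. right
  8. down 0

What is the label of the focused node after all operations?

Answer: A

Derivation:
Step 1 (down 1): focus=S path=1 depth=1 children=['H'] left=['P'] right=['N'] parent=I
Step 2 (up): focus=I path=root depth=0 children=['P', 'S', 'N'] (at root)
Step 3 (down 2): focus=N path=2 depth=1 children=['A'] left=['P', 'S'] right=[] parent=I
Step 4 (left): focus=S path=1 depth=1 children=['H'] left=['P'] right=['N'] parent=I
Step 5 (right): focus=N path=2 depth=1 children=['A'] left=['P', 'S'] right=[] parent=I
Step 6 (left): focus=S path=1 depth=1 children=['H'] left=['P'] right=['N'] parent=I
Step 7 (right): focus=N path=2 depth=1 children=['A'] left=['P', 'S'] right=[] parent=I
Step 8 (down 0): focus=A path=2/0 depth=2 children=['X'] left=[] right=[] parent=N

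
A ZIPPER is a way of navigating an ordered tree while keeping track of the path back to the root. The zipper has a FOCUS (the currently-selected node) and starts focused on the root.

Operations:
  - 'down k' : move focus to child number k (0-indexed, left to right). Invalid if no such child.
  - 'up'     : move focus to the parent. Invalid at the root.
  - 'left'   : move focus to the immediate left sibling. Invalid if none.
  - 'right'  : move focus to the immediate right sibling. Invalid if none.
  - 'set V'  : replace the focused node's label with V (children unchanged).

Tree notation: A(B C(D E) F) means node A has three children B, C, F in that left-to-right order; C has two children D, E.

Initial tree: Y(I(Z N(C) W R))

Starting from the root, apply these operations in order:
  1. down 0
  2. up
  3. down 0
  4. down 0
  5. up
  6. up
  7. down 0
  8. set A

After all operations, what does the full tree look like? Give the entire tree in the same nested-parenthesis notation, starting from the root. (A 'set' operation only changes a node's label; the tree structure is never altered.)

Answer: Y(A(Z N(C) W R))

Derivation:
Step 1 (down 0): focus=I path=0 depth=1 children=['Z', 'N', 'W', 'R'] left=[] right=[] parent=Y
Step 2 (up): focus=Y path=root depth=0 children=['I'] (at root)
Step 3 (down 0): focus=I path=0 depth=1 children=['Z', 'N', 'W', 'R'] left=[] right=[] parent=Y
Step 4 (down 0): focus=Z path=0/0 depth=2 children=[] left=[] right=['N', 'W', 'R'] parent=I
Step 5 (up): focus=I path=0 depth=1 children=['Z', 'N', 'W', 'R'] left=[] right=[] parent=Y
Step 6 (up): focus=Y path=root depth=0 children=['I'] (at root)
Step 7 (down 0): focus=I path=0 depth=1 children=['Z', 'N', 'W', 'R'] left=[] right=[] parent=Y
Step 8 (set A): focus=A path=0 depth=1 children=['Z', 'N', 'W', 'R'] left=[] right=[] parent=Y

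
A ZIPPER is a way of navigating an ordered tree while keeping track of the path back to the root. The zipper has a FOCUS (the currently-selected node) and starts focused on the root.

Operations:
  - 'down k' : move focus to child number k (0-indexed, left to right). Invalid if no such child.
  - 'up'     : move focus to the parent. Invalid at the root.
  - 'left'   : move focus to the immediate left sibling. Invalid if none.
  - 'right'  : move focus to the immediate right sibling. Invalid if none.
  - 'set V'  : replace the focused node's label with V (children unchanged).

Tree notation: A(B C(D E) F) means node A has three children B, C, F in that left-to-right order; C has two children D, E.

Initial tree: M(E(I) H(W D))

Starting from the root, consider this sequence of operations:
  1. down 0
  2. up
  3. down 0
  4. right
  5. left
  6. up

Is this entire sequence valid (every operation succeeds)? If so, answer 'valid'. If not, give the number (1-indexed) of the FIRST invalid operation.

Step 1 (down 0): focus=E path=0 depth=1 children=['I'] left=[] right=['H'] parent=M
Step 2 (up): focus=M path=root depth=0 children=['E', 'H'] (at root)
Step 3 (down 0): focus=E path=0 depth=1 children=['I'] left=[] right=['H'] parent=M
Step 4 (right): focus=H path=1 depth=1 children=['W', 'D'] left=['E'] right=[] parent=M
Step 5 (left): focus=E path=0 depth=1 children=['I'] left=[] right=['H'] parent=M
Step 6 (up): focus=M path=root depth=0 children=['E', 'H'] (at root)

Answer: valid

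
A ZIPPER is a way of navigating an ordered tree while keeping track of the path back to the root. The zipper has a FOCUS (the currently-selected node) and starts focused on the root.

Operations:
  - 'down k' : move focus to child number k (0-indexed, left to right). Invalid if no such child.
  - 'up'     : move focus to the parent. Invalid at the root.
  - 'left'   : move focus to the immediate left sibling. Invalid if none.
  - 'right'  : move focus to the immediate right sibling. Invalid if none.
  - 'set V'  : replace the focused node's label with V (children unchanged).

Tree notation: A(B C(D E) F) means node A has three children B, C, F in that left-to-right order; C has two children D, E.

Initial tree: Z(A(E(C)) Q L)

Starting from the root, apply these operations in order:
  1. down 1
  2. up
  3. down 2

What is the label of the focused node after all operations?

Answer: L

Derivation:
Step 1 (down 1): focus=Q path=1 depth=1 children=[] left=['A'] right=['L'] parent=Z
Step 2 (up): focus=Z path=root depth=0 children=['A', 'Q', 'L'] (at root)
Step 3 (down 2): focus=L path=2 depth=1 children=[] left=['A', 'Q'] right=[] parent=Z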